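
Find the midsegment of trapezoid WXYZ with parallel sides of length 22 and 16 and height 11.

The midsegment (median) of a trapezoid connects the midpoints of the non-parallel sides.
Its length is the average of the two bases: (22 + 16) / 2 = 19.

19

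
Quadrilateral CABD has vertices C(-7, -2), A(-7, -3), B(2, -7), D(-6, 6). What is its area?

The Shoelace formula works by pairing each vertex with the next (cycling back to the first).
For each pair, compute x_i*y_(i+1) - x_(i+1)*y_i:
  (-7*-3 - -7*-2) = 7
  (-7*-7 - 2*-3) = 55
  (2*6 - -6*-7) = -30
  (-6*-2 - -7*6) = 54
Taking half the absolute value of the total: Area = (1/2)(86) = 43.

43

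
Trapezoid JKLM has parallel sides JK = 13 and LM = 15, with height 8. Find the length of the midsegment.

midsegment = (13 + 15) / 2 = 28 / 2 = 14

14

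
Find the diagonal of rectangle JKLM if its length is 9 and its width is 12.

Using the Pythagorean theorem:
d² = 9² + 12² = 81 + 144 = 225
d = sqrt(225) = 15

15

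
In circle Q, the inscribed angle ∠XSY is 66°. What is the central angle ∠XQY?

By the inscribed angle theorem, the central angle is twice the inscribed angle.
Central angle = 2 × 66° = 132°

132°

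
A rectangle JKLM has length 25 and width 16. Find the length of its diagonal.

Using the Pythagorean theorem:
d² = 25² + 16² = 625 + 256 = 881
d = sqrt(881)

sqrt(881)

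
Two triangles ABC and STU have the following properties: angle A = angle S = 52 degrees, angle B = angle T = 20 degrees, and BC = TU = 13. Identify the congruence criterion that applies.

The given information provides:
angle A = angle S = 52 degrees, angle B = angle T = 20 degrees, and BC = TU = 13
This matches the AAS congruence theorem.
Two pairs of corresponding angles and a non-included side are equal (Angle-Angle-Side).

AAS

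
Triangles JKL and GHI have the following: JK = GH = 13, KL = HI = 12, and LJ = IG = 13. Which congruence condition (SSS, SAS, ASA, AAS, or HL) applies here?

The given information provides:
JK = GH = 13, KL = HI = 12, and LJ = IG = 13
This matches the SSS congruence theorem.
All three pairs of corresponding sides are equal (Side-Side-Side).

SSS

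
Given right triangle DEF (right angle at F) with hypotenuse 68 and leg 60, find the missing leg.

EF = sqrt(68^2 - 60^2) = sqrt(1024) = 32

32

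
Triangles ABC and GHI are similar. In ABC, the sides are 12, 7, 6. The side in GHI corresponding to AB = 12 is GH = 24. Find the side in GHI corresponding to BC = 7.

Since the triangles are similar, the ratio of corresponding sides is constant.
Scale factor k = GH / AB = 24 / 12 = 2
HI = k * BC = 2 * 7 = 14

14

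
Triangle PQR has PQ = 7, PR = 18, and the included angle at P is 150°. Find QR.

By the law of cosines: QR^2 = PQ^2 + PR^2 - 2*PQ*PR*cos(P)
QR^2 = 7^2 + 18^2 - 2*7*18*cos(150°)
QR^2 = 49 + 324 - 252*(-sqrt(3)/2)
QR^2 = 126*sqrt(3) + 373
QR = sqrt(126*sqrt(3) + 373)

sqrt(126*sqrt(3) + 373)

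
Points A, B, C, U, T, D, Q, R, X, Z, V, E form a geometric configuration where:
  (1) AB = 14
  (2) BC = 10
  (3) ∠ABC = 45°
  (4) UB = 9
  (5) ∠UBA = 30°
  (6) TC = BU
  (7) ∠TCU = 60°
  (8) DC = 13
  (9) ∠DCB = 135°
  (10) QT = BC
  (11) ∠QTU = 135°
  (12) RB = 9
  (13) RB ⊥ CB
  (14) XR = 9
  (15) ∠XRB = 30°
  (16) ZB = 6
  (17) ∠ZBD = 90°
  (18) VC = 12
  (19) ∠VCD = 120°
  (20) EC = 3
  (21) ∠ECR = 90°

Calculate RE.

Step 1: By the law of cosines on triangle CBR: CR² = 10² + 9² − 2·10·9·cos(90°) = 181, so CR = √181.
Step 2: By the law of cosines on triangle RCE: RE² = √181² + 3² − 2·√181·3·cos(90°) = 190, so RE = √190.

Therefore, the length of RE = √190.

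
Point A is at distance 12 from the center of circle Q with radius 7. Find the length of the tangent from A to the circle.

The tangent, radius, and line from the external point to the center form a right triangle.
The right angle is where the tangent meets the radius.
By the Pythagorean theorem: tangent² + 7² = 12²
tangent² = 144 - 49 = 95
tangent = sqrt(95)

sqrt(95)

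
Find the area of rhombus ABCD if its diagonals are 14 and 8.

Area of a rhombus = (d1 * d2) / 2
Area = (14 * 8) / 2
Area = 112 / 2
Area = 56

56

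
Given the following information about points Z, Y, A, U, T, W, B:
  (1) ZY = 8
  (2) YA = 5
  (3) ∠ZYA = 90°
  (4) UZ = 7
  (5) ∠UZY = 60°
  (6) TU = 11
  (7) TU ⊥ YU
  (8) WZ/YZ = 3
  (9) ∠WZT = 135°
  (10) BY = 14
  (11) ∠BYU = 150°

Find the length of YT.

Step 1: By the law of cosines on triangle UZY: UY² = 7² + 8² − 2·7·8·cos(60°) = 57, so UY = √57.
Step 2: By the law of cosines on triangle YUT: YT² = √57² + 11² − 2·√57·11·cos(90°) = 178, so YT = √178.

Therefore, the length of YT = √178.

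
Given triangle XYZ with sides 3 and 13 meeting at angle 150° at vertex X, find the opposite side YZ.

When two sides and the included angle are known, the law of cosines gives the third side.
c^2 = a^2 + b^2 - 2ab cos(C) generalizes the Pythagorean theorem to non-right triangles.
Here: YZ^2 = 9 + 169 - 78*(-sqrt(3)/2) = 39*sqrt(3) + 178
YZ = sqrt(39*sqrt(3) + 178)

sqrt(39*sqrt(3) + 178)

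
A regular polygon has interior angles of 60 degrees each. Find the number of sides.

The exterior angle is the supplement of the interior angle: 180 - 60 = 120 degrees.
Since the exterior angles of any convex polygon sum to 360 degrees, the number of sides is 360 / 120 = 3.

3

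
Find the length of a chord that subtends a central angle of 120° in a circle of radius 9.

Chord = 2(9) sin(60°) = 9*sqrt(3)

9*sqrt(3)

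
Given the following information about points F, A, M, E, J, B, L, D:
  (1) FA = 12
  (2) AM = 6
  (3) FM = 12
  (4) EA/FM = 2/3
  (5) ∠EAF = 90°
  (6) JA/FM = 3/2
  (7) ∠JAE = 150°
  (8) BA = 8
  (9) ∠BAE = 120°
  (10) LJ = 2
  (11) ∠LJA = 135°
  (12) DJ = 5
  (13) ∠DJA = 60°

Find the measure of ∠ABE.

From the given relations: EA = 2/3·FM = 2/3·12 = 8.
Step 1: By the law of cosines on triangle BAE: BE² = 8² + 8² − 2·8·8·cos(120°) = 192, so BE = 8·√3.
Step 2: By the inverse law of cosines on triangle ABE: cos(∠ABE) = (8² + (8·√3)² − 8²) / (2·8·8·√3) = 192/221.7 = 0.866, so ∠ABE = 30°.

Therefore, the measure of angle ∠ABE = 30°.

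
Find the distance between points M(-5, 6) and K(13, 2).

d = sqrt((13 - -5)^2 + (2 - 6)^2)
d = sqrt(18^2 + -4^2)
d = sqrt(324 + 16)
d = sqrt(340) = 2*sqrt(85)

2*sqrt(85)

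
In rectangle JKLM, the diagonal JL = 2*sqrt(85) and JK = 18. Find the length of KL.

b = sqrt(d^2 - a^2) = sqrt(340 - 324) = sqrt(16) = 4

4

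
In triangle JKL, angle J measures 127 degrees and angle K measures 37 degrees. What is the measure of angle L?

Let angle L = x. Then 127 + 37 + x = 180.
x = 180 - 164 = 16 degrees.

16 degrees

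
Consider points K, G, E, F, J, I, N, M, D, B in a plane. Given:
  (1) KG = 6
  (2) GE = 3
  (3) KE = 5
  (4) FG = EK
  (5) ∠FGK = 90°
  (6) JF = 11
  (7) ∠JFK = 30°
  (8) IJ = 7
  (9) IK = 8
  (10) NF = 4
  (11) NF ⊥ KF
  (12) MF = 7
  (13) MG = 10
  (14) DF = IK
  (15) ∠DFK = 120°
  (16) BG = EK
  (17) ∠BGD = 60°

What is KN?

From the given relations: FG = EK = 5.
Step 1: By the law of cosines on triangle FGK: FK² = 5² + 6² − 2·5·6·cos(90°) = 61, so FK = √61.
Step 2: By the law of cosines on triangle KFN: KN² = √61² + 4² − 2·√61·4·cos(90°) = 77, so KN = √77.

Therefore, the length of KN = √77.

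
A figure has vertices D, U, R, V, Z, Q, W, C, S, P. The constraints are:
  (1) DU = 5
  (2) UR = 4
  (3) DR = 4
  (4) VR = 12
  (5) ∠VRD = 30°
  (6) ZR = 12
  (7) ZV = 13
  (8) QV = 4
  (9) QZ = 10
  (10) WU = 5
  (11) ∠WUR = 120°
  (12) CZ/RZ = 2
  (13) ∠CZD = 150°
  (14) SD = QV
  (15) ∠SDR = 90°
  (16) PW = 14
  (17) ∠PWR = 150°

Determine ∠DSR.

From the given relations: SD = QV = 4.
Step 1: By the law of cosines on triangle SDR: SR² = 4² + 4² − 2·4·4·cos(90°) = 32, so SR = 4·√2.
Step 2: By the inverse law of cosines on triangle DSR: cos(∠DSR) = (4² + (4·√2)² − 4²) / (2·4·4·√2) = 32/45.25 = 0.7071, so ∠DSR = 45°.

Therefore, the measure of angle ∠DSR = 45°.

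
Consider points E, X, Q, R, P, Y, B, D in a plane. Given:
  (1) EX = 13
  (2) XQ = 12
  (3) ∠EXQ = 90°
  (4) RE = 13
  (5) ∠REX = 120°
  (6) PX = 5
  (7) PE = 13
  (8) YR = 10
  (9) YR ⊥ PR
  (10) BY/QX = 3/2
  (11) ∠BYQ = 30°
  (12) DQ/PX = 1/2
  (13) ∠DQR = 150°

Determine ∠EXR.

Step 1: By the law of cosines on triangle XER: XR² = 13² + 13² − 2·13·13·cos(120°) = 507, so XR = 13·√3.
Step 2: By the inverse law of cosines on triangle EXR: cos(∠EXR) = (13² + (13·√3)² − 13²) / (2·13·13·√3) = 507/585.43 = 0.866, so ∠EXR = 30°.

Therefore, the measure of angle ∠EXR = 30°.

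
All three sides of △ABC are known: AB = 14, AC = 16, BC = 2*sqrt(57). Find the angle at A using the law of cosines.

When all three sides of a triangle are known, the law of cosines can be rearranged to find any angle.
cos(C) = (a² + b² - c²) / (2ab) gives cos(A) = 1/2.
Taking the inverse cosine: A = 60°.

60°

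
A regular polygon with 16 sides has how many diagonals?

Total line segments between 16 vertices = C(16,2) = 120.
Subtract the 16 sides: 120 - 16 = 104 diagonals.

104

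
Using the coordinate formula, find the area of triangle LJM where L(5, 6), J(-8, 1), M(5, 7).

The Shoelace formula computes the area from vertex coordinates by summing cross products.
For vertices (5,6), (-8,1), (5,7):
Signed sum = 5*1 - -8*6 + -8*7 - 5*1 + 5*6 - 5*7
= 53 + -61 + -5 = -13
Area = (1/2)|-13| = 13/2.

13/2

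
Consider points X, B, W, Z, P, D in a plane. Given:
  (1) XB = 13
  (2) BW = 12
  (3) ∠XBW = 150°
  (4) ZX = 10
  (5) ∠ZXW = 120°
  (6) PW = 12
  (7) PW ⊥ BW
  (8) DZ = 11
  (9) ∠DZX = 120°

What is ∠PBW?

Step 1: By the law of cosines on triangle BWP: BP² = 12² + 12² − 2·12·12·cos(90°) = 288, so BP = 12·√2.
Step 2: By the inverse law of cosines on triangle PBW: cos(∠PBW) = ((12·√2)² + 12² − 12²) / (2·12·√2·12) = 288/407.29 = 0.7071, so ∠PBW = 45°.

Therefore, the measure of angle ∠PBW = 45°.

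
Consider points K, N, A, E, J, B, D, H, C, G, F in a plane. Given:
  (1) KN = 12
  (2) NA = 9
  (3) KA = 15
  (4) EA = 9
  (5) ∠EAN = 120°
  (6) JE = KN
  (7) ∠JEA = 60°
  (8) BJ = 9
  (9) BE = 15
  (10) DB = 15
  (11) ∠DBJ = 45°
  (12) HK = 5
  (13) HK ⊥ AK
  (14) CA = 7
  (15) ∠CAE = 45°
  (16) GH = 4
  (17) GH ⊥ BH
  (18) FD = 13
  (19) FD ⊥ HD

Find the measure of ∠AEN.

Step 1: By the law of cosines on triangle EAN: EN² = 9² + 9² − 2·9·9·cos(120°) = 243, so EN = 9·√3.
Step 2: By the inverse law of cosines on triangle AEN: cos(∠AEN) = (9² + (9·√3)² − 9²) / (2·9·9·√3) = 243/280.59 = 0.866, so ∠AEN = 30°.

Therefore, the measure of angle ∠AEN = 30°.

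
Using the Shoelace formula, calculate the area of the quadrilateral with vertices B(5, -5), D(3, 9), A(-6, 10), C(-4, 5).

The Shoelace formula works by pairing each vertex with the next (cycling back to the first).
For each pair, compute x_i*y_(i+1) - x_(i+1)*y_i:
  (5*9 - 3*-5) = 60
  (3*10 - -6*9) = 84
  (-6*5 - -4*10) = 10
  (-4*-5 - 5*5) = -5
Taking half the absolute value of the total: Area = (1/2)(149) = 149/2.

149/2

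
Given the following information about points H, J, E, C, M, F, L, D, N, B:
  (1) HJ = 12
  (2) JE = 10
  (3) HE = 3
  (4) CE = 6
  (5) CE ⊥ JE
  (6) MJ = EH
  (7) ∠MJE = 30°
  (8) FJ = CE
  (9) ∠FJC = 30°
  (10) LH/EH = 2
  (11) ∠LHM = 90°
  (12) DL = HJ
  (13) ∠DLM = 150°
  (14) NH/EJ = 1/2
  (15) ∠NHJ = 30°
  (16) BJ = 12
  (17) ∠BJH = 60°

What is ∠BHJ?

Step 1: By the law of cosines on triangle HJB: HB² = 12² + 12² − 2·12·12·cos(60°) = 144, so HB = 12.
Step 2: By the inverse law of cosines on triangle BHJ: cos(∠BHJ) = (12² + 12² − 12²) / (2·12·12) = 144/288 = 0.5, so ∠BHJ = 60°.

Therefore, the measure of angle ∠BHJ = 60°.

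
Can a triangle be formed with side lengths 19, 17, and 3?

Check all three triangle inequalities:
19 + 17 = 36 > 3 ✓
19 + 3 = 22 > 17 ✓
17 + 3 = 20 > 19 ✓
All conditions hold, so these sides form a valid triangle.

Yes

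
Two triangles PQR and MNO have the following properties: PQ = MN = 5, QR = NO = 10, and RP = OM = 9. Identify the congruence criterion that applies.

Consider the given information: PQ = MN = 5, QR = NO = 10, and RP = OM = 9
This is not AAS or HL: AAS requires two angles and a non-included side. HL only applies to right triangles with matching hypotenuse and leg.
The correct criterion is SSS. All three pairs of corresponding sides are equal (Side-Side-Side).

SSS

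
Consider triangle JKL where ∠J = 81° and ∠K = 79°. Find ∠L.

By the triangle angle sum property, the three interior angles of any triangle add up to 180°.
We know angle J = 81° and angle K = 79°, so their sum is 160°.
Therefore angle L = 180° - 160° = 20°.

20 degrees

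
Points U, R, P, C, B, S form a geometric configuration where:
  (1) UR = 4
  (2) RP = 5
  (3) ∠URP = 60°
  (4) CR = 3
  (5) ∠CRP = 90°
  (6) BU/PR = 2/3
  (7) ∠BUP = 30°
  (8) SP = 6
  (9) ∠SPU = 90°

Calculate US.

Step 1: By the law of cosines on triangle URP: UP² = 4² + 5² − 2·4·5·cos(60°) = 21, so UP = √21.
Step 2: By the law of cosines on triangle UPS: US² = √21² + 6² − 2·√21·6·cos(90°) = 57, so US = √57.

Therefore, the length of US = √57.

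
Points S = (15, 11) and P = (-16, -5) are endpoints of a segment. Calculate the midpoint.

M = ((x₁ + x₂)/2, (y₁ + y₂)/2)
= ((15 + -16)/2, (11 + -5)/2)
= (-1/2, 6/2) = (-1/2, 3)

(-1/2, 3)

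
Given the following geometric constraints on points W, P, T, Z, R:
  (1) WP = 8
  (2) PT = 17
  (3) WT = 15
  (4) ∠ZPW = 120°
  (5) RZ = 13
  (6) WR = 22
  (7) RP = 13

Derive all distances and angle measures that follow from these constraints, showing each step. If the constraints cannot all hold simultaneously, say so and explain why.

These constraints are not satisfiable: by the triangle inequality in triangle PWR, (1) WP = 8 and (7) RP = 13 force WR ≤ 8 + 13 = 21, but (6) says WR = 22. No planar figure meets all of them, so nothing further can be derived.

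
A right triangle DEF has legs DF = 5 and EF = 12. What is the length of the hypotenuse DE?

DE = sqrt(5^2 + 12^2) = sqrt(169) = 13

13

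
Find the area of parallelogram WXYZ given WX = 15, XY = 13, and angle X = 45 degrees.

Area = a * b * sin(theta)
Area = 15 * 13 * sin(45 degrees)
Area = 195 * sqrt(2)/2
Area = 195*sqrt(2)/2

195*sqrt(2)/2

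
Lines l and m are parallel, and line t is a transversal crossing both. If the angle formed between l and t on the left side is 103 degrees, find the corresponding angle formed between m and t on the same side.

Corresponding angles formed by parallel lines and a transversal are equal.
The given angle is 103 degrees.
The corresponding angle = 103 degrees.

103 degrees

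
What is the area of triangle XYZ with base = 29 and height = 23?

Area = (1/2) * base * height
Area = (1/2) * 29 * 23
Area = 667/2

667/2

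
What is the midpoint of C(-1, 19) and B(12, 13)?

The midpoint is the point halfway along the segment.
Move half the horizontal distance: -1 + (12 - -1)/2 = -1 + 13/2 = 11/2
Move half the vertical distance: 19 + (13 - 19)/2 = 19 + -6/2 = 16
Midpoint = (11/2, 16)

(11/2, 16)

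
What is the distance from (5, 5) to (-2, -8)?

d = sqrt((-7)^2 + (-13)^2) = sqrt(218)

sqrt(218)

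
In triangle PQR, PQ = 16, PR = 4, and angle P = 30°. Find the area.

When two sides and the included angle are known, the area formula is (1/2)ab sin(C).
The height from one side to the opposite vertex is 4 sin(30°) = 2.
Area = (1/2) * 16 * 2 = 16.

16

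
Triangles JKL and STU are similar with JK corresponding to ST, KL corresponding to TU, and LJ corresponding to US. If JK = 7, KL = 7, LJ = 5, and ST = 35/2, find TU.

Since the triangles are similar, the ratio of corresponding sides is constant.
Scale factor k = ST / JK = 35/2 / 7 = 5/2
TU = k * KL = 5/2 * 7 = 35/2

35/2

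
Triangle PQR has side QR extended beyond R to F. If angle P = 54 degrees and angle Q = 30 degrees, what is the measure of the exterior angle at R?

By the exterior angle theorem, an exterior angle of a triangle equals the sum of the two remote interior angles.
Exterior angle = angle P + angle Q
Exterior angle = 54 + 30 = 84 degrees

84 degrees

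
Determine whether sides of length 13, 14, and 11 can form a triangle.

Sort the sides: 11, 13, 14.
It suffices to check that the sum of the two smallest exceeds the largest:
11 + 13 = 24 > 14. ✓
Yes, a valid triangle can be formed.

Yes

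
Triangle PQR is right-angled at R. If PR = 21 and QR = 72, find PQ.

By the Pythagorean theorem: PQ^2 = PR^2 + QR^2
PQ^2 = 21^2 + 72^2 = 441 + 5184 = 5625
PQ = sqrt(5625) = 75

75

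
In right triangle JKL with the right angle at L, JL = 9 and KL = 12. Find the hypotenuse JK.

In a right triangle, the square of the hypotenuse equals the sum of the squares of the two legs.
The legs are 9 and 12, so the hypotenuse = sqrt(81 + 144) = sqrt(225) = 15.

15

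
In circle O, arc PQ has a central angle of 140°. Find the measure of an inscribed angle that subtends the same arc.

By the inscribed angle theorem, the inscribed angle is half the central angle.
Inscribed angle = 140° / 2 = 70°

70°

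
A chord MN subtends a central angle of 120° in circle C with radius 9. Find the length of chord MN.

Drop a perpendicular from the center to the chord, bisecting both the chord and the central angle.
Each half-chord = r sin(θ/2) = 9 sin(60°).
The full chord = 2 × 9 × sin(60°) = 9*sqrt(3).

9*sqrt(3)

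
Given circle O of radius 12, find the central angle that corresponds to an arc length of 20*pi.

θ = 360 × 20*pi / (2π × 12) = 300° (rearranging arc length formula).

300°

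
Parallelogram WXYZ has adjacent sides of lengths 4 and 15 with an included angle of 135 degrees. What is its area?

The area of a parallelogram equals the product of two adjacent sides times the sine of the included angle.
This is because the height equals 15 * sin(135°) = 15*sqrt(2)/2.
Area = 4 * 15*sqrt(2)/2 = 30*sqrt(2)

30*sqrt(2)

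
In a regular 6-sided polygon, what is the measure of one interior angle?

Each interior angle of a regular n-gon is (n - 2) * 180 / n.
For n = 6: (6 - 2) * 180 / 6 = 720/6 = 120 degrees.

120 degrees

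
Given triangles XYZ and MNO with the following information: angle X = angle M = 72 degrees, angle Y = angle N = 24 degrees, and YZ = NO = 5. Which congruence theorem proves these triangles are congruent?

Consider the given information: angle X = angle M = 72 degrees, angle Y = angle N = 24 degrees, and YZ = NO = 5
This is not SAS or ASA: SAS requires two sides and the included angle between them. ASA requires two angles and the side between them.
The correct criterion is AAS. Two pairs of corresponding angles and a non-included side are equal (Angle-Angle-Side).

AAS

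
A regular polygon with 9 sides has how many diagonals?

The number of diagonals in an n-gon is n(n - 3)/2.
For n = 9: 9(9 - 3)/2 = 9 × 6 / 2 = 27.

27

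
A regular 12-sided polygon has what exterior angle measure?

Each exterior angle of a regular n-gon is 360 / n.
For n = 12: 360 / 12 = 30 degrees.

30 degrees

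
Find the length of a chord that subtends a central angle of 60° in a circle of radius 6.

Chord = 2(6) sin(30°) = 6

6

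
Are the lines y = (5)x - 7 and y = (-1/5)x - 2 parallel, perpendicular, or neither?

Slope of line 1: m1 = 5
Slope of line 2: m2 = -1/5
Two lines are perpendicular when the product of their slopes is -1 (negative reciprocals).
m1 * m2 = (5) * (-1/5) = -1, confirming perpendicularity.

Perpendicular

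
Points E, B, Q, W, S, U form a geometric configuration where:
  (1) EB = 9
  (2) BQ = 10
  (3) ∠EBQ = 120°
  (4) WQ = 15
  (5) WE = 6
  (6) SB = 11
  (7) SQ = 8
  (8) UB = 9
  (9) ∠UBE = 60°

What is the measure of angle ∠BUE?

Step 1: By the law of cosines on triangle UBE: UE² = 9² + 9² − 2·9·9·cos(60°) = 81, so UE = 9.
Step 2: By the inverse law of cosines on triangle BUE: cos(∠BUE) = (9² + 9² − 9²) / (2·9·9) = 81/162 = 0.5, so ∠BUE = 60°.

Therefore, the measure of angle ∠BUE = 60°.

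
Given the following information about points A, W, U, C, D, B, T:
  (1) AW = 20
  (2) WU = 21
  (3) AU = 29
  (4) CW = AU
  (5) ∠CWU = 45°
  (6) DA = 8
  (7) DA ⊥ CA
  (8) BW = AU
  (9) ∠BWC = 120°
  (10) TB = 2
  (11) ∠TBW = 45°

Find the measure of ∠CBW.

From the given relations: BW = AU = 29; CW = AU = 29.
Step 1: By the law of cosines on triangle BWC: BC² = 29² + 29² − 2·29·29·cos(120°) = 2523, so BC ≈ 50.23.
Step 2: By the inverse law of cosines on triangle CBW: cos(∠CBW) = (50.23² + 29² − 29²) / (2·50.23·29) = 2523/2913.31 = 0.866, so ∠CBW = 30°.

Therefore, the measure of angle ∠CBW = 30°.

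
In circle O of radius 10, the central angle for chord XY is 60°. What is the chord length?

Chord = 2(10) sin(30°) = 10

10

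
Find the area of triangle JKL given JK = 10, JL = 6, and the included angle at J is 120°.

Area = (1/2) * JK * JL * sin(J)
Area = (1/2) * 10 * 6 * sin(120°)
Area = (1/2) * 10 * 6 * sqrt(3)/2
Area = 15*sqrt(3)

15*sqrt(3)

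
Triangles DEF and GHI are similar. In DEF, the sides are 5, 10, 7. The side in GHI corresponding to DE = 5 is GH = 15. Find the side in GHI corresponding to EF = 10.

Since the triangles are similar, the ratio of corresponding sides is constant.
Scale factor k = GH / DE = 15 / 5 = 3
HI = k * EF = 3 * 10 = 30

30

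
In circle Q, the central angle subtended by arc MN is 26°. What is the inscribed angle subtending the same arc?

Inscribed angle = 26° / 2 = 13° (inscribed angle theorem).

13°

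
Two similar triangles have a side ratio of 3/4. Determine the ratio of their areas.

Area ratio = (side ratio)^2 = (3/4)^2 = 9:16.

9:16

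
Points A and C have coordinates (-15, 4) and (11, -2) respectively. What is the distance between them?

The horizontal distance is |11 - -15| = 26 and the vertical distance is |-2 - 4| = 6.
By the Pythagorean theorem, d = sqrt(26^2 + 6^2) = sqrt(712) = 2*sqrt(178).

2*sqrt(178)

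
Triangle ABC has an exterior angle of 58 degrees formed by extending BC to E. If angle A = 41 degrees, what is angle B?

angle B = 58 - 41 = 17 degrees (exterior angle theorem).

17 degrees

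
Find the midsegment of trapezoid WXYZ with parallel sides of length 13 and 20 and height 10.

The midsegment (median) of a trapezoid connects the midpoints of the non-parallel sides.
Its length is the average of the two bases: (13 + 20) / 2 = 33/2.

33/2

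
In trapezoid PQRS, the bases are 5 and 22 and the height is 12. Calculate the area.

A trapezoid's area equals the midsegment times the height.
The midsegment is (5 + 22) / 2 = 27/2.
Area = 27/2 * 12 = 162.

162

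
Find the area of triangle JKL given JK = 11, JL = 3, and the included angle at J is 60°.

Area = (1/2)(11)(3) sin(60°) = (1/2)(11)(3)(sqrt(3)/2) = 33*sqrt(3)/4

33*sqrt(3)/4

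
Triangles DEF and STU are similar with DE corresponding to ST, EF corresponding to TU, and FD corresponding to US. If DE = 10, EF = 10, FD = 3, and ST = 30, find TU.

Since the triangles are similar, the ratio of corresponding sides is constant.
Scale factor k = ST / DE = 30 / 10 = 3
TU = k * EF = 3 * 10 = 30

30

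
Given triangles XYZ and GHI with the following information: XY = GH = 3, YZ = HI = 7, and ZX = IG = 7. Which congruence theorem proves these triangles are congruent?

The given information matches SSS: All three pairs of corresponding sides are equal (Side-Side-Side).

SSS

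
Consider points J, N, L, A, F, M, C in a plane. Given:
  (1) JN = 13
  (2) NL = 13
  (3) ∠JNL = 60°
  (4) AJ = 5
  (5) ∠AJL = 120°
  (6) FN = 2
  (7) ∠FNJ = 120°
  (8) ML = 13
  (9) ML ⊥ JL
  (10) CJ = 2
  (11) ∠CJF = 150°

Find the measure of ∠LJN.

Step 1: By the law of cosines on triangle JNL: JL² = 13² + 13² − 2·13·13·cos(60°) = 169, so JL = 13.
Step 2: By the inverse law of cosines on triangle LJN: cos(∠LJN) = (13² + 13² − 13²) / (2·13·13) = 169/338 = 0.5, so ∠LJN = 60°.

Therefore, the measure of angle ∠LJN = 60°.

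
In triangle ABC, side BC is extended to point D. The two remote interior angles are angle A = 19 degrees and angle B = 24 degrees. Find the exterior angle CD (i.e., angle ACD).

Exterior angle = 19 + 24 = 43 degrees (exterior angle theorem).

43 degrees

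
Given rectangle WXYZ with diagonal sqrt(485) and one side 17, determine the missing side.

b = sqrt(d^2 - a^2) = sqrt(485 - 289) = sqrt(196) = 14

14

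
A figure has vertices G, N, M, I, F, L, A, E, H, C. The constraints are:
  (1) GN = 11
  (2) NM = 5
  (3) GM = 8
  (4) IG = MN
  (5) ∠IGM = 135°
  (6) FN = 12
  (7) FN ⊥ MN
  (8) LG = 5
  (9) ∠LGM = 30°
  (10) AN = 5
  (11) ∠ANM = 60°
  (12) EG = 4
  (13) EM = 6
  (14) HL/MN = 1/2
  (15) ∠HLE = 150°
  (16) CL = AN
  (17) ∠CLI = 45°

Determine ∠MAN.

Step 1: By the law of cosines on triangle ANM: AM² = 5² + 5² − 2·5·5·cos(60°) = 25, so AM = 5.
Step 2: By the inverse law of cosines on triangle MAN: cos(∠MAN) = (5² + 5² − 5²) / (2·5·5) = 25/50 = 0.5, so ∠MAN = 60°.

Therefore, the measure of angle ∠MAN = 60°.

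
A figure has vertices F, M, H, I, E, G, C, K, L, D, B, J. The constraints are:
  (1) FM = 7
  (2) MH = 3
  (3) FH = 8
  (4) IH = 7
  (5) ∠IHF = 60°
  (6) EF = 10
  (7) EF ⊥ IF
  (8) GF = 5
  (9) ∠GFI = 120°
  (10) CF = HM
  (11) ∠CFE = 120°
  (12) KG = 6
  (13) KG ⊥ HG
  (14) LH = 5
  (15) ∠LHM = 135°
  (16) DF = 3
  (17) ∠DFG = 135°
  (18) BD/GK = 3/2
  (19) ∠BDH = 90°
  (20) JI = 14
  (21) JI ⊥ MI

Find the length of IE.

Step 1: By the law of cosines on triangle FHI: FI² = 8² + 7² − 2·8·7·cos(60°) = 57, so FI = √57.
Step 2: By the law of cosines on triangle IFE: IE² = √57² + 10² − 2·√57·10·cos(90°) = 157, so IE = √157.

Therefore, the length of IE = √157.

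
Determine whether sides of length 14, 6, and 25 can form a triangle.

Check the triangle inequality: 14 + 6 = 20 ≤ 25.
Since the sum of two sides does not exceed the third, no triangle can be formed.

No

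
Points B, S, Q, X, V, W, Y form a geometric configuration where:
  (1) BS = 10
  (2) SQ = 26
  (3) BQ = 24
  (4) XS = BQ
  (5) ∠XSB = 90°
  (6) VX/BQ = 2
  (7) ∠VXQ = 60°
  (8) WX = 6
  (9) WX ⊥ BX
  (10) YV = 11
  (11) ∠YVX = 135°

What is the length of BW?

From the given relations: XS = BQ = 24.
Step 1: By the law of cosines on triangle BSX: BX² = 10² + 24² − 2·10·24·cos(90°) = 676, so BX = 26.
Step 2: By the law of cosines on triangle BXW: BW² = 26² + 6² − 2·26·6·cos(90°) = 712, so BW = 2·√178.

Therefore, the length of BW = 2·√178.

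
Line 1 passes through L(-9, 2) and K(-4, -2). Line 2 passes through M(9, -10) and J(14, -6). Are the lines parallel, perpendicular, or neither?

Slope of line 1: m1 = (-2 - 2)/(-4 - -9) = -4/5 = -4/5
Slope of line 2: m2 = (-6 - -10)/(14 - 9) = 4/5 = 4/5
For parallel lines we need equal slopes: -4/5 != 4/5.
For perpendicular lines we need m1*m2 = -1: (-4/5)(4/5) = -16/25 != -1.
Since neither condition holds, the lines are neither parallel nor perpendicular.

Neither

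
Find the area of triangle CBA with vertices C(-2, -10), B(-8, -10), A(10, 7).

Using the Shoelace formula for a triangle:
Area = (1/2)|x0(y1 - y2) + x1(y2 - y0) + x2(y0 - y1)|
Area = (1/2)|-2(-10 - 7) + -8(7 - -10) + 10(-10 - -10)|
Area = (1/2)|34 + -136 + 0|
Area = (1/2)|-102|
Area = (1/2)(102)
Area = 51

51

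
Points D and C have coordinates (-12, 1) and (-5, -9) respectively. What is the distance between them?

d = sqrt((-5 - -12)^2 + (-9 - 1)^2)
d = sqrt(7^2 + -10^2)
d = sqrt(49 + 100)
d = sqrt(149)

sqrt(149)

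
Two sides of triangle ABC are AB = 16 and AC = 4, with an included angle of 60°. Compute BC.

Law of cosines: BC^2 = 16^2 + 4^2 - 2(16)(4)cos(60°) = 208, so BC = 4*sqrt(13).

4*sqrt(13)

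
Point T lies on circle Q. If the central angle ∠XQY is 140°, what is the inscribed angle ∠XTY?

An inscribed angle intercepts an arc from a point on the circle, while the central angle intercepts the same arc from the center.
The inscribed angle is always half the central angle: 140° / 2 = 70°.

70°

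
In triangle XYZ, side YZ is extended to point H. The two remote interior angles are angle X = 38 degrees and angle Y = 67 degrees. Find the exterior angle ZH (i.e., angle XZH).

The interior angle at Z is 180 - 38 - 67 = 75 degrees.
The exterior angle and interior angle at Z are supplementary:
Exterior angle = 180 - 75 = 105 degrees.

105 degrees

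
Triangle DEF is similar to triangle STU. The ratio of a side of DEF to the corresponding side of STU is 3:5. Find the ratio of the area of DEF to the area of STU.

Area ratio = (side ratio)^2 = (3/5)^2 = 9:25.

9:25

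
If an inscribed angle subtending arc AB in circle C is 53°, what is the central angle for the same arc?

The inscribed angle theorem states that a central angle is always twice any inscribed angle that subtends the same arc.
Since the inscribed angle is 53°, the central angle = 2 × 53° = 106°.

106°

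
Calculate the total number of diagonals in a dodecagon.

The number of diagonals in an n-gon is n(n - 3)/2.
For n = 12: 12(12 - 3)/2 = 12 × 9 / 2 = 54.

54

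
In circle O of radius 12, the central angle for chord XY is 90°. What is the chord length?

Chord length = 2r sin(θ/2)
= 2 × 12 × sin(90°/2)
= 2 × 12 × sin(45°)
= 12*sqrt(2)

12*sqrt(2)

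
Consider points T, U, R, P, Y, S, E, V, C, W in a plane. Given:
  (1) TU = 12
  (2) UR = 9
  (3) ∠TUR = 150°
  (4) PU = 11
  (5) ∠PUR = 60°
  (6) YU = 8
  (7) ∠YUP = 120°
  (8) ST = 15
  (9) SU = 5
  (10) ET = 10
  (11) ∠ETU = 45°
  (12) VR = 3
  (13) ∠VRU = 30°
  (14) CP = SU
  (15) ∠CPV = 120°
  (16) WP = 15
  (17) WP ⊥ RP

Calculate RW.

Step 1: By the law of cosines on triangle PUR: PR² = 11² + 9² − 2·11·9·cos(60°) = 103, so PR = √103.
Step 2: By the law of cosines on triangle RPW: RW² = √103² + 15² − 2·√103·15·cos(90°) = 328, so RW = 2·√82.

Therefore, the length of RW = 2·√82.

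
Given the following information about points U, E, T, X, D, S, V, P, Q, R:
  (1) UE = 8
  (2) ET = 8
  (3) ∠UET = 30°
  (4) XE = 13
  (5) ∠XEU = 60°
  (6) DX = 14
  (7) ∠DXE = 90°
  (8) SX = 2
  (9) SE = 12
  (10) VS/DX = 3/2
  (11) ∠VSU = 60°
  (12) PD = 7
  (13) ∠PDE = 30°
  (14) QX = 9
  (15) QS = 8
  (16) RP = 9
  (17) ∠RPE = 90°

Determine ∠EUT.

Step 1: By the law of cosines on triangle UET: UT² = 8² + 8² − 2·8·8·cos(30°) = 17.15, so UT ≈ 4.14.
Step 2: By the inverse law of cosines on triangle EUT: cos(∠EUT) = (8² + 4.14² − 8²) / (2·8·4.14) = 17.15/66.26 = 0.2588, so ∠EUT = 75°.

Therefore, the measure of angle ∠EUT = 75°.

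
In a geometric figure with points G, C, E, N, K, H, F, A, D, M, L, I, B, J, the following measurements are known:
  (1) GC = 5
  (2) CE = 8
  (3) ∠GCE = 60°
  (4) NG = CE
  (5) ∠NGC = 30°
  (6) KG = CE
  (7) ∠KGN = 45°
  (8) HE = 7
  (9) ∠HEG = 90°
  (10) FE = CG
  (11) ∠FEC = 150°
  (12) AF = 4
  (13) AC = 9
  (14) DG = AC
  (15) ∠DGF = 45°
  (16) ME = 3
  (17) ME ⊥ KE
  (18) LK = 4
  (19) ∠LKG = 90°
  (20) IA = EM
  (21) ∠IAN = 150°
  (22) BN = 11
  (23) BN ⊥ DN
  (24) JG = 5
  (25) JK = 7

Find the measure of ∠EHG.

Step 1: By the law of cosines on triangle ECG: EG² = 8² + 5² − 2·8·5·cos(60°) = 49, so EG = 7.
Step 2: By the law of cosines on triangle HEG: HG² = 7² + 7² − 2·7·7·cos(90°) = 98, so HG = 7·√2.
Step 3: By the inverse law of cosines on triangle EHG: cos(∠EHG) = (7² + (7·√2)² − 7²) / (2·7·7·√2) = 98/138.59 = 0.7071, so ∠EHG = 45°.

Therefore, the measure of angle ∠EHG = 45°.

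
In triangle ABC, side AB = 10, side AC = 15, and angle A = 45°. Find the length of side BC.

When two sides and the included angle are known, the law of cosines gives the third side.
c^2 = a^2 + b^2 - 2ab cos(C) generalizes the Pythagorean theorem to non-right triangles.
Here: BC^2 = 100 + 225 - 300*(sqrt(2)/2) = 325 - 150*sqrt(2)
BC = 5*sqrt(13 - 6*sqrt(2))

5*sqrt(13 - 6*sqrt(2))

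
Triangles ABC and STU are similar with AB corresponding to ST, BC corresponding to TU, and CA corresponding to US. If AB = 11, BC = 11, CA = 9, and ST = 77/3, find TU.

Similar triangles have proportional sides. Setting up the proportion:
ST / AB = TU / BC
77/3 / 11 = TU / 11
TU = 11 * 77/3 / 11 = 77/3.

77/3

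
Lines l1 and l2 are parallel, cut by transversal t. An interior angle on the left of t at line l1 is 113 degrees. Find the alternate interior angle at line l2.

Alternate interior angles formed by parallel lines and a transversal are equal.
The given angle is 113 degrees.
The alternate interior angle = 113 degrees.

113 degrees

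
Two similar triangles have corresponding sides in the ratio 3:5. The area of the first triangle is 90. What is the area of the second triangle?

Area ratio = (3/5)^2 = 9/25. Area of the second triangle = 90 * 25/9 = 250.

250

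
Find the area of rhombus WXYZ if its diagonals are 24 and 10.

The diagonals of a rhombus divide it into four right triangles.
Each triangle has legs 24/ 2 = 12 and 10/2 = 5, so each has area (1/2)*12*5 = 30.
Four such triangles give total area = (d1 * d2) / 2 = 120.

120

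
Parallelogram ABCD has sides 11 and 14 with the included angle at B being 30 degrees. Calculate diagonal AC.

The diagonal of a parallelogram can be found by treating two adjacent sides and the diagonal as a triangle.
Applying the law of cosines with sides 11, 14 and included angle 30°:
d^2 = 121 + 196 - 308*cos(30°) = 317 - 154*sqrt(3)
d = sqrt(317 - 154*sqrt(3))

sqrt(317 - 154*sqrt(3))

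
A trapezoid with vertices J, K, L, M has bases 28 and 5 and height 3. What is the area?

Area = (28 + 5) * 3 / 2 = 99 / 2 = 99/2

99/2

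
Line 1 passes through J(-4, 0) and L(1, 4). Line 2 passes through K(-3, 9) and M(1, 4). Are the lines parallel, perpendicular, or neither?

Slope of line 1: m1 = (4 - 0)/(1 - -4) = 4/5 = 4/5
Slope of line 2: m2 = (4 - 9)/(1 - -3) = -5/4 = -5/4
m1 * m2 = -1, so perpendicular.

Perpendicular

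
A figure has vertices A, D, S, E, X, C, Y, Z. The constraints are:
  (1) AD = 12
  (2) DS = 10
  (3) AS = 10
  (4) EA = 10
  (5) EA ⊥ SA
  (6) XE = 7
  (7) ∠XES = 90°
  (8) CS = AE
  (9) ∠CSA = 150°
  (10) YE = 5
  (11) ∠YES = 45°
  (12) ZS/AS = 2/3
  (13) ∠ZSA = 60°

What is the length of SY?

Step 1: By the law of cosines on triangle EAS: ES² = 10² + 10² − 2·10·10·cos(90°) = 200, so ES = 10·√2.
Step 2: By the law of cosines on triangle SEY: SY² = (10·√2)² + 5² − 2·10·√2·5·cos(45°) = 125, so SY = 5·√5.

Therefore, the length of SY = 5·√5.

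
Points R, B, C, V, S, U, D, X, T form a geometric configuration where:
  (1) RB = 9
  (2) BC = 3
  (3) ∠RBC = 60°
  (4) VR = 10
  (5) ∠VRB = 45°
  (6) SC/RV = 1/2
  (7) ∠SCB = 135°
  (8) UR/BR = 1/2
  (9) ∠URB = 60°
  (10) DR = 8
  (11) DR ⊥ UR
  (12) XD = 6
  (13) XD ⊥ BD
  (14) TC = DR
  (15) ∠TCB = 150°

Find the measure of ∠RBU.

From the given relations: UR = 1/2·BR = 1/2·9 ≈ 4.5.
Step 1: By the law of cosines on triangle BRU: BU² = 9² + 4.5² − 2·9·4.5·cos(60°) = 60.75, so BU = 9/2·√3.
Step 2: By the inverse law of cosines on triangle RBU: cos(∠RBU) = (9² + (9/2·√3)² − 4.5²) / (2·9·9/2·√3) = 121.5/140.3 = 0.866, so ∠RBU = 30°.

Therefore, the measure of angle ∠RBU = 30°.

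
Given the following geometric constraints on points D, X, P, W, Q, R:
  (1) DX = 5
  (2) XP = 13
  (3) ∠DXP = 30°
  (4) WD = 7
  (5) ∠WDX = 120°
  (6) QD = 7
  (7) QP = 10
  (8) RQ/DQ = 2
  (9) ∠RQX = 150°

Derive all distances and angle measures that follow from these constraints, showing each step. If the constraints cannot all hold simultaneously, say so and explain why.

The constraints are consistent.

From the given relations:
  RQ = 2·DQ = 2·7 = 14

Step 1: From DX = 5, XP = 13, and ∠DXP = 30°, by the law of cosines:
  DP² = DX² + XP² - 2·DX·XP·cos(30°) = 25 + 169 - 112.6 = 81.42
  DP ≈ 9.02

Step 2: From XD = 5, DW = 7, and ∠XDW = 120°, by the law of cosines:
  XW² = XD² + DW² - 2·XD·DW·cos(120°) = 25 + 49 + 35 = 109
  XW = √109

Step 3: From DP = 9.02, DQ = 7, PQ = 10, by the inverse law of cosines:
  cos(∠PDQ) = (DP² + DQ² - PQ²) / (2·DP·DQ)
  ∠PDQ = 76.07°

Step 4: From DP = 9.02, DX = 5, PX = 13, by the inverse law of cosines:
  cos(∠PDX) = (DP² + DX² - PX²) / (2·DP·DX)
  ∠PDX = 133.91°

Step 5: From XD = 5, XW = √109, DW = 7, by the inverse law of cosines:
  cos(∠DXW) = (XD² + XW² - DW²) / (2·XD·XW)
  ∠DXW = 35.5°

Step 6: From PD = 9.02, PQ = 10, DQ = 7, by the inverse law of cosines:
  cos(∠DPQ) = (PD² + PQ² - DQ²) / (2·PD·PQ)
  ∠DPQ = 42.8°

Step 7: From PD = 9.02, PX = 13, DX = 5, by the inverse law of cosines:
  cos(∠DPX) = (PD² + PX² - DX²) / (2·PD·PX)
  ∠DPX = 16.09°

Step 8: From WD = 7, WX = √109, DX = 5, by the inverse law of cosines:
  cos(∠DWX) = (WD² + WX² - DX²) / (2·WD·WX)
  ∠DWX = 24.5°

Step 9: From QD = 7, QP = 10, DP = 9.02, by the inverse law of cosines:
  cos(∠DQP) = (QD² + QP² - DP²) / (2·QD·QP)
  ∠DQP = 61.14°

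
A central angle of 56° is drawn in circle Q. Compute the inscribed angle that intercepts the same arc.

By the inscribed angle theorem, the inscribed angle is half the central angle.
Inscribed angle = 56° / 2 = 28°

28°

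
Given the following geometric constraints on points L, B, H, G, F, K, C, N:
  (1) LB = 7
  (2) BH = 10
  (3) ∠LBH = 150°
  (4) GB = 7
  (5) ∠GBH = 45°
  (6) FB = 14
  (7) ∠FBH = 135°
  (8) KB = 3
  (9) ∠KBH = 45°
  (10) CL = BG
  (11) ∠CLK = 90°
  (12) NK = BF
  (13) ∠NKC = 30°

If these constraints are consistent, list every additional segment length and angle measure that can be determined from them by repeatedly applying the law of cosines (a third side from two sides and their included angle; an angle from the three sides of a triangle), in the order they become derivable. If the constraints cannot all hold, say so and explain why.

The constraints are consistent. Derivable facts, in order:
After 1 step:
- HF ≈ 22.23
- HG ≈ 7.07
- HK ≈ 8.16
- LH ≈ 16.44
After 2 steps:
- ∠BFH = 18.55°
- ∠BGH = 90.58°
- ∠BHF = 26.45°
- ∠BHG = 44.42°
- ∠BHK = 15.07°
- ∠BHL = 12.29°
- ∠BKH = 119.93°
- ∠BLH = 17.71°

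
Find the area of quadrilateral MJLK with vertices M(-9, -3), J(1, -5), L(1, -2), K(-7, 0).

Shoelace: sum of cross terms = 58, Area = (1/2)|58| = 29

29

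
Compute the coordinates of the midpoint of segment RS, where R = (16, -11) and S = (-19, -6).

M = ((x₁ + x₂)/2, (y₁ + y₂)/2)
= ((16 + -19)/2, (-11 + -6)/2)
= (-3/2, -17/2) = (-3/2, -17/2)

(-3/2, -17/2)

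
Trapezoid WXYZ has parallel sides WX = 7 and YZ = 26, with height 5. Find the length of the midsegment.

The midsegment (median) of a trapezoid connects the midpoints of the non-parallel sides.
Its length is the average of the two bases: (7 + 26) / 2 = 33/2.

33/2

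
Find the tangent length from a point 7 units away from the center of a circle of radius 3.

Let T be the point of tangency. Then CT ⊥ XT (radius ⊥ tangent).
In right triangle CTX: CX² = CT² + XT²
7² = 3² + XT²
XT² = 40, XT = 2*sqrt(10)

2*sqrt(10)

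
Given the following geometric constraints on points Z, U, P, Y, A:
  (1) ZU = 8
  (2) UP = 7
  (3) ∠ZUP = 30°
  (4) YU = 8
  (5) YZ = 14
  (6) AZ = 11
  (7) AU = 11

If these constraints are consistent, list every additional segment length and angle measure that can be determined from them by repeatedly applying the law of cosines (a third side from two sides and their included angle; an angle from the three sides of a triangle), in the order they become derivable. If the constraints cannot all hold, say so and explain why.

The constraints are consistent. Derivable facts, in order:
After 1 step:
- ZP ≈ 4
- ∠AUZ = 68.68°
- ∠AZU = 68.68°
- ∠UAZ = 42.65°
- ∠UYZ = 28.96°
- ∠UZY = 28.96°
- ∠YUZ = 122.09°
After 2 steps:
- ∠PZU = 61.03°
- ∠UPZ = 88.97°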